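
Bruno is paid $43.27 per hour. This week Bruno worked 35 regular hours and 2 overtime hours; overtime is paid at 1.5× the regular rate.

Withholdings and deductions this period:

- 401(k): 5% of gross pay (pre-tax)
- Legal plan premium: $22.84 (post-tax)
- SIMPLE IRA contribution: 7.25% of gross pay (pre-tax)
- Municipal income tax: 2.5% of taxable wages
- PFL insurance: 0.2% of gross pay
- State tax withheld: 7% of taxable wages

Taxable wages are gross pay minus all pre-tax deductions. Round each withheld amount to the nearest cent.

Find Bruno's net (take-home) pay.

$1279.64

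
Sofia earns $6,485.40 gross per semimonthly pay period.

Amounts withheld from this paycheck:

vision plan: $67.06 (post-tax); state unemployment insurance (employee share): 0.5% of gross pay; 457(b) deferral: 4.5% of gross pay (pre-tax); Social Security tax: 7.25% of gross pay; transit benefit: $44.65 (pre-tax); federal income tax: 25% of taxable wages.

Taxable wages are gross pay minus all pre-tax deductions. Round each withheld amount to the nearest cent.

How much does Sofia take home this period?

$4,042.00

457(b) deferral: $6,485.40 × 0.045 = $291.84
Transit benefit: $44.65
Pre-tax total = $291.84 + $44.65 = $336.49
Taxable wages = $6,485.40 − $336.49 = $6,148.91
Federal income tax: $6,148.91 × 0.25 = $1,537.23
State unemployment insurance (employee share): $6,485.40 × 0.005 = $32.43
Social Security tax: $6,485.40 × 0.0725 = $470.19
Vision plan: $67.06
Total deductions = $291.84 + $44.65 + $1,537.23 + $32.43 + $470.19 + $67.06 = $2,443.40
Net pay = $6,485.40 − $2,443.40 = $4,042.00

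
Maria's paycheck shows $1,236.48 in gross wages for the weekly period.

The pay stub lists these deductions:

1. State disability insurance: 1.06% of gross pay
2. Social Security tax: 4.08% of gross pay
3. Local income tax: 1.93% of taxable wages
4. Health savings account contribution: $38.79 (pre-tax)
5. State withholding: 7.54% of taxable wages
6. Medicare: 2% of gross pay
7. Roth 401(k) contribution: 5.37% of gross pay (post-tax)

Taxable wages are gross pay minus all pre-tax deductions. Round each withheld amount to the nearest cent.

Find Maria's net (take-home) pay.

Health savings account contribution: $38.79
Taxable wages = $1,236.48 − $38.79 = $1,197.69
State withholding: $1,197.69 × 0.0754 = $90.31
Local income tax: $1,197.69 × 0.0193 = $23.12
State disability insurance: $1,236.48 × 0.0106 = $13.11
Social Security tax: $1,236.48 × 0.0408 = $50.45
Medicare: $1,236.48 × 0.02 = $24.73
Roth 401(k) contribution: $1,236.48 × 0.0537 = $66.40
Total deductions = $38.79 + $90.31 + $23.12 + $13.11 + $50.45 + $24.73 + $66.40 = $306.91
Net pay = $1,236.48 − $306.91 = $929.57

$929.57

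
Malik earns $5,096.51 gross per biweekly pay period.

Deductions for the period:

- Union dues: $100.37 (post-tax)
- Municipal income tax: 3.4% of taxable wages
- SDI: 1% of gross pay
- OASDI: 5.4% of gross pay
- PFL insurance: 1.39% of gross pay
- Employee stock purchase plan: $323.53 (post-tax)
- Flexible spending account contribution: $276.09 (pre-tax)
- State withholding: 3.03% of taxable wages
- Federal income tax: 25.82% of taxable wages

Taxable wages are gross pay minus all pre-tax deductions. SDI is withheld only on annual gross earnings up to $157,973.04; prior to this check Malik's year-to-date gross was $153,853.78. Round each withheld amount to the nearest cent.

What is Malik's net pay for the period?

Flexible spending account contribution: $276.09
Taxable wages = $5,096.51 − $276.09 = $4,820.42
Federal income tax: $4,820.42 × 0.2582 = $1,244.63
Municipal income tax: $4,820.42 × 0.034 = $163.89
State withholding: $4,820.42 × 0.0303 = $146.06
OASDI: $5,096.51 × 0.054 = $275.21
PFL insurance: $5,096.51 × 0.0139 = $70.84
SDI: only $157,973.04 − $153,853.78 = $4,119.26 of this check is subject → $4,119.26 × 0.01 = $41.19
Employee stock purchase plan: $323.53
Union dues: $100.37
Total deductions = $276.09 + $1,244.63 + $163.89 + $146.06 + $275.21 + $70.84 + $41.19 + $323.53 + $100.37 = $2,641.81
Net pay = $5,096.51 − $2,641.81 = $2,454.70

$2,454.70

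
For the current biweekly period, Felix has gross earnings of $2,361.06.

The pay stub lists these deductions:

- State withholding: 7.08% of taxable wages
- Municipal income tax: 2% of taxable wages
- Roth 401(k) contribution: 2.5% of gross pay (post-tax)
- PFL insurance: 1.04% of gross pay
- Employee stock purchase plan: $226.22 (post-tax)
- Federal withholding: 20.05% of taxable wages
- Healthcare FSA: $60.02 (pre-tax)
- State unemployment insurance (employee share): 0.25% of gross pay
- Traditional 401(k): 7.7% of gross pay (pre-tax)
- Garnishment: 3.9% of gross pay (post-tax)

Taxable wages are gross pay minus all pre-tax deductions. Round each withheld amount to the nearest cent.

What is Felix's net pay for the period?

Healthcare FSA: $60.02
Traditional 401(k): $2,361.06 × 0.077 = $181.80
Pre-tax total = $60.02 + $181.80 = $241.82
Taxable wages = $2,361.06 − $241.82 = $2,119.24
Federal withholding: $2,119.24 × 0.2005 = $424.91
State withholding: $2,119.24 × 0.0708 = $150.04
Municipal income tax: $2,119.24 × 0.02 = $42.38
State unemployment insurance (employee share): $2,361.06 × 0.0025 = $5.90
PFL insurance: $2,361.06 × 0.0104 = $24.56
Garnishment: $2,361.06 × 0.039 = $92.08
Employee stock purchase plan: $226.22
Roth 401(k) contribution: $2,361.06 × 0.025 = $59.03
Total deductions = $60.02 + $181.80 + $424.91 + $150.04 + $42.38 + $5.90 + $24.56 + $92.08 + $226.22 + $59.03 = $1,266.94
Net pay = $2,361.06 − $1,266.94 = $1,094.12

$1,094.12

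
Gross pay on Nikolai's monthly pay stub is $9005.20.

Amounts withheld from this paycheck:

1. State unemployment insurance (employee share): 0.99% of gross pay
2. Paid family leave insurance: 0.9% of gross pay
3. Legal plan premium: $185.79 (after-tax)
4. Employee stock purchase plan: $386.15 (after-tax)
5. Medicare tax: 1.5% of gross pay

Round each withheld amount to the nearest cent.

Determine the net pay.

Paid family leave insurance: $9005.20 × 0.009 = $81.05
Medicare tax: $9005.20 × 0.015 = $135.08
State unemployment insurance (employee share): $9005.20 × 0.0099 = $89.15
Legal plan premium: $185.79
Employee stock purchase plan: $386.15
Total deductions = $81.05 + $135.08 + $89.15 + $185.79 + $386.15 = $877.22
Net pay = $9005.20 − $877.22 = $8127.98

$8127.98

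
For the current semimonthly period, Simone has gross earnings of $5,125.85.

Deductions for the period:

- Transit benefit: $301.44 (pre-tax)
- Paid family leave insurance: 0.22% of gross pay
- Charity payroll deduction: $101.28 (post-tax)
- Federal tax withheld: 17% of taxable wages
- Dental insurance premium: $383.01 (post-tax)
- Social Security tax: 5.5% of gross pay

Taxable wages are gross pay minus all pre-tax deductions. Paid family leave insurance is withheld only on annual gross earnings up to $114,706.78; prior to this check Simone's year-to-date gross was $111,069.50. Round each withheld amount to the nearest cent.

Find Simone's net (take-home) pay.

$3,230.05

Transit benefit: $301.44
Taxable wages = $5,125.85 − $301.44 = $4,824.41
Federal tax withheld: $4,824.41 × 0.17 = $820.15
Social Security tax: $5,125.85 × 0.055 = $281.92
Paid family leave insurance: only $114,706.78 − $111,069.50 = $3,637.28 of this check is subject → $3,637.28 × 0.0022 = $8.00
Charity payroll deduction: $101.28
Dental insurance premium: $383.01
Total deductions = $301.44 + $820.15 + $281.92 + $8.00 + $101.28 + $383.01 = $1,895.80
Net pay = $5,125.85 − $1,895.80 = $3,230.05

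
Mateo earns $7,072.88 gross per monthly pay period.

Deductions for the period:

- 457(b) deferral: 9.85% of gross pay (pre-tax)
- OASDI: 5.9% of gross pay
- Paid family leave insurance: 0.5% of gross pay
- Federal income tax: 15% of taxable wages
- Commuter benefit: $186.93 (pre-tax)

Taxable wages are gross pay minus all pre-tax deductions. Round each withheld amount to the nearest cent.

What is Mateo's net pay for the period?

Commuter benefit: $186.93
457(b) deferral: $7,072.88 × 0.0985 = $696.68
Pre-tax total = $186.93 + $696.68 = $883.61
Taxable wages = $7,072.88 − $883.61 = $6,189.27
Federal income tax: $6,189.27 × 0.15 = $928.39
Paid family leave insurance: $7,072.88 × 0.005 = $35.36
OASDI: $7,072.88 × 0.059 = $417.30
Total deductions = $186.93 + $696.68 + $928.39 + $35.36 + $417.30 = $2,264.66
Net pay = $7,072.88 − $2,264.66 = $4,808.22

$4,808.22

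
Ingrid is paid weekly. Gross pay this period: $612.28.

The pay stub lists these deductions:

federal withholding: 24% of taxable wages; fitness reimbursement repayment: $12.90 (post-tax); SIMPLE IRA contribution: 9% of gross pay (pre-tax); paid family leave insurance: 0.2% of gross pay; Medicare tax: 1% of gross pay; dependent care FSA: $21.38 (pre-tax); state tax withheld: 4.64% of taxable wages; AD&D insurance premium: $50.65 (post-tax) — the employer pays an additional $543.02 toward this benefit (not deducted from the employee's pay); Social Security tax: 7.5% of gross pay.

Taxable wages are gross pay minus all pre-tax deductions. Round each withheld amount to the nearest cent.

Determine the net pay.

$265.53

Dependent care FSA: $21.38
SIMPLE IRA contribution: $612.28 × 0.09 = $55.11
Pre-tax total = $21.38 + $55.11 = $76.49
Taxable wages = $612.28 − $76.49 = $535.79
Federal withholding: $535.79 × 0.24 = $128.59
State tax withheld: $535.79 × 0.0464 = $24.86
Medicare tax: $612.28 × 0.01 = $6.12
Social Security tax: $612.28 × 0.075 = $45.92
Paid family leave insurance: $612.28 × 0.002 = $1.22
Fitness reimbursement repayment: $12.90
AD&D insurance premium: $50.65
(Employer's $543.02 toward AD&D insurance premium is not withheld from the employee.)
Total deductions = $21.38 + $55.11 + $128.59 + $24.86 + $6.12 + $45.92 + $1.22 + $12.90 + $50.65 = $346.75
Net pay = $612.28 − $346.75 = $265.53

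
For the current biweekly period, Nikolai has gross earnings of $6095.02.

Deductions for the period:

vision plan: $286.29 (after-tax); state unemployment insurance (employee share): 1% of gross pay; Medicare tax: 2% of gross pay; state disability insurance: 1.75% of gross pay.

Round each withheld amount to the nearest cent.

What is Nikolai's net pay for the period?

$5519.22

State disability insurance: $6095.02 × 0.0175 = $106.66
State unemployment insurance (employee share): $6095.02 × 0.01 = $60.95
Medicare tax: $6095.02 × 0.02 = $121.90
Vision plan: $286.29
Total deductions = $106.66 + $60.95 + $121.90 + $286.29 = $575.80
Net pay = $6095.02 − $575.80 = $5519.22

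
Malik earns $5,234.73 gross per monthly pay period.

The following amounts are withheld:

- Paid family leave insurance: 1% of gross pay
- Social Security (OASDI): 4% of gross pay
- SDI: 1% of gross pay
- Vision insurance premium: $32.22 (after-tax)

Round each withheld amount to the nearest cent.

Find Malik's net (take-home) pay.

Paid family leave insurance: $5,234.73 × 0.01 = $52.35
SDI: $5,234.73 × 0.01 = $52.35
Social Security (OASDI): $5,234.73 × 0.04 = $209.39
Vision insurance premium: $32.22
Total deductions = $52.35 + $52.35 + $209.39 + $32.22 = $346.31
Net pay = $5,234.73 − $346.31 = $4,888.42

$4,888.42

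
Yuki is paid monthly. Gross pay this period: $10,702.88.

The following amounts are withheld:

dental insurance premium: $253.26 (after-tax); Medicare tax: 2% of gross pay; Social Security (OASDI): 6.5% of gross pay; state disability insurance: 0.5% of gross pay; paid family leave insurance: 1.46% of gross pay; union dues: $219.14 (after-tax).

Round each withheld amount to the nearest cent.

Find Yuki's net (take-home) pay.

$9,110.96

Paid family leave insurance: $10,702.88 × 0.0146 = $156.26
Social Security (OASDI): $10,702.88 × 0.065 = $695.69
State disability insurance: $10,702.88 × 0.005 = $53.51
Medicare tax: $10,702.88 × 0.02 = $214.06
Union dues: $219.14
Dental insurance premium: $253.26
Total deductions = $156.26 + $695.69 + $53.51 + $214.06 + $219.14 + $253.26 = $1,591.92
Net pay = $10,702.88 − $1,591.92 = $9,110.96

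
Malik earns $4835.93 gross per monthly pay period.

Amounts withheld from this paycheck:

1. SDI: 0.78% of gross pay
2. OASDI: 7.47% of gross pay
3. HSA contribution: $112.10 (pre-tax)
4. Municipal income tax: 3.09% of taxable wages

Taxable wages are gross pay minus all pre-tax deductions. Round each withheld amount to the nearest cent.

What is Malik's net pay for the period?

HSA contribution: $112.10
Taxable wages = $4835.93 − $112.10 = $4723.83
Municipal income tax: $4723.83 × 0.0309 = $145.97
SDI: $4835.93 × 0.0078 = $37.72
OASDI: $4835.93 × 0.0747 = $361.24
Total deductions = $112.10 + $145.97 + $37.72 + $361.24 = $657.03
Net pay = $4835.93 − $657.03 = $4178.90

$4178.90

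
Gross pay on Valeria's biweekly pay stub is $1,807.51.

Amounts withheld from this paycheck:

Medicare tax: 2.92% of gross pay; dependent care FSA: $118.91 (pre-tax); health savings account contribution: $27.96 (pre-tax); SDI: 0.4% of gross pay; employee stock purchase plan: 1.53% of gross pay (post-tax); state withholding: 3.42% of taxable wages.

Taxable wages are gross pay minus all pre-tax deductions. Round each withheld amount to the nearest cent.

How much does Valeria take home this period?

$1,516.19

Health savings account contribution: $27.96
Dependent care FSA: $118.91
Pre-tax total = $27.96 + $118.91 = $146.87
Taxable wages = $1,807.51 − $146.87 = $1,660.64
State withholding: $1,660.64 × 0.0342 = $56.79
Medicare tax: $1,807.51 × 0.0292 = $52.78
SDI: $1,807.51 × 0.004 = $7.23
Employee stock purchase plan: $1,807.51 × 0.0153 = $27.65
Total deductions = $27.96 + $118.91 + $56.79 + $52.78 + $7.23 + $27.65 = $291.32
Net pay = $1,807.51 − $291.32 = $1,516.19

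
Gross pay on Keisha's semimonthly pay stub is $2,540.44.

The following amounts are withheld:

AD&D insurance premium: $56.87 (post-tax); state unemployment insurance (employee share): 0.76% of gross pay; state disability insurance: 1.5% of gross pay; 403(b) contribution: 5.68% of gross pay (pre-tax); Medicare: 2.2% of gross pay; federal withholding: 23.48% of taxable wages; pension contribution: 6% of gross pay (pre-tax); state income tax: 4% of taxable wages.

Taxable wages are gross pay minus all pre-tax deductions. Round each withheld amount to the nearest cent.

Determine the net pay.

Pension contribution: $2,540.44 × 0.06 = $152.43
403(b) contribution: $2,540.44 × 0.0568 = $144.30
Pre-tax total = $152.43 + $144.30 = $296.73
Taxable wages = $2,540.44 − $296.73 = $2,243.71
Federal withholding: $2,243.71 × 0.2348 = $526.82
State income tax: $2,243.71 × 0.04 = $89.75
State unemployment insurance (employee share): $2,540.44 × 0.0076 = $19.31
Medicare: $2,540.44 × 0.022 = $55.89
State disability insurance: $2,540.44 × 0.015 = $38.11
AD&D insurance premium: $56.87
Total deductions = $152.43 + $144.30 + $526.82 + $89.75 + $19.31 + $55.89 + $38.11 + $56.87 = $1,083.48
Net pay = $2,540.44 − $1,083.48 = $1,456.96

$1,456.96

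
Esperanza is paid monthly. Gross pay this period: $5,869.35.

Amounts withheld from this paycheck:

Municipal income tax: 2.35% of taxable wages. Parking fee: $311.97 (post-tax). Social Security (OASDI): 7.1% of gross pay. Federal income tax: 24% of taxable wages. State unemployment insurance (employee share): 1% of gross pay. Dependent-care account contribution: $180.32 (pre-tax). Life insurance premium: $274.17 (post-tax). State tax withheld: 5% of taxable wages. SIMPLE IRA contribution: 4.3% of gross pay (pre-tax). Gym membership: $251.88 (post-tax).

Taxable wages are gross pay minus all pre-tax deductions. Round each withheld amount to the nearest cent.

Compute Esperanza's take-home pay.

SIMPLE IRA contribution: $5,869.35 × 0.043 = $252.38
Dependent-care account contribution: $180.32
Pre-tax total = $252.38 + $180.32 = $432.70
Taxable wages = $5,869.35 − $432.70 = $5,436.65
State tax withheld: $5,436.65 × 0.05 = $271.83
Federal income tax: $5,436.65 × 0.24 = $1,304.80
Municipal income tax: $5,436.65 × 0.0235 = $127.76
Social Security (OASDI): $5,869.35 × 0.071 = $416.72
State unemployment insurance (employee share): $5,869.35 × 0.01 = $58.69
Gym membership: $251.88
Life insurance premium: $274.17
Parking fee: $311.97
Total deductions = $252.38 + $180.32 + $271.83 + $1,304.80 + $127.76 + $416.72 + $58.69 + $251.88 + $274.17 + $311.97 = $3,450.52
Net pay = $5,869.35 − $3,450.52 = $2,418.83

$2,418.83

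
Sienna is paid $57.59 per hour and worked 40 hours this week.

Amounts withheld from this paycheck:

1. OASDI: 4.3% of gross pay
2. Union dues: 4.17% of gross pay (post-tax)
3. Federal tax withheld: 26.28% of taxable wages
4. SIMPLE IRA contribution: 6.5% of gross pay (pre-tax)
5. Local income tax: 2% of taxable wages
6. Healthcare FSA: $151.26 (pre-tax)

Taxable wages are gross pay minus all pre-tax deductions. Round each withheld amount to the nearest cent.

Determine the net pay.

$1,241.16

Gross pay: 40 × $57.59 = $2,303.60
SIMPLE IRA contribution: $2,303.60 × 0.065 = $149.73
Healthcare FSA: $151.26
Pre-tax total = $149.73 + $151.26 = $300.99
Taxable wages = $2,303.60 − $300.99 = $2,002.61
Local income tax: $2,002.61 × 0.02 = $40.05
Federal tax withheld: $2,002.61 × 0.2628 = $526.29
OASDI: $2,303.60 × 0.043 = $99.05
Union dues: $2,303.60 × 0.0417 = $96.06
Total deductions = $149.73 + $151.26 + $40.05 + $526.29 + $99.05 + $96.06 = $1,062.44
Net pay = $2,303.60 − $1,062.44 = $1,241.16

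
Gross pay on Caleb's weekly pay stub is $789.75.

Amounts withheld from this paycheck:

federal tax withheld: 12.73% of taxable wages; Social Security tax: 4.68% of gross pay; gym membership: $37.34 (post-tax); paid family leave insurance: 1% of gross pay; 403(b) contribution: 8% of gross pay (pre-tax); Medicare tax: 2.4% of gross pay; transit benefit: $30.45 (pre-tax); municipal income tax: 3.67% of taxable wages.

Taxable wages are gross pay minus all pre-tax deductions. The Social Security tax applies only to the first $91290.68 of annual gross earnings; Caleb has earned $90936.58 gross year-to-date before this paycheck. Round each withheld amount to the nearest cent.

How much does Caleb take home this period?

$501.19

Transit benefit: $30.45
403(b) contribution: $789.75 × 0.08 = $63.18
Pre-tax total = $30.45 + $63.18 = $93.63
Taxable wages = $789.75 − $93.63 = $696.12
Municipal income tax: $696.12 × 0.0367 = $25.55
Federal tax withheld: $696.12 × 0.1273 = $88.62
Paid family leave insurance: $789.75 × 0.01 = $7.90
Medicare tax: $789.75 × 0.024 = $18.95
Social Security tax: only $91290.68 − $90936.58 = $354.10 of this check is subject → $354.10 × 0.0468 = $16.57
Gym membership: $37.34
Total deductions = $30.45 + $63.18 + $25.55 + $88.62 + $7.90 + $18.95 + $16.57 + $37.34 = $288.56
Net pay = $789.75 − $288.56 = $501.19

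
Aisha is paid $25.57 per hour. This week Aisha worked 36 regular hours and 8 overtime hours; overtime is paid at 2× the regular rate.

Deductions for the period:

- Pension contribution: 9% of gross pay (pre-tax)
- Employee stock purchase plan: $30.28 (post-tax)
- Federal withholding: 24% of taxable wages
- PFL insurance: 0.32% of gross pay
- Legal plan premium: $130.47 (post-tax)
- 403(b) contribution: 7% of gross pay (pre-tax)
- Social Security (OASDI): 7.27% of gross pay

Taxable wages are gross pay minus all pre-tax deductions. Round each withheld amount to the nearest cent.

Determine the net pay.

$587.18

Regular pay: 36 × $25.57 = $920.52
Overtime pay: 8 × $25.57 × 2 = $409.12
Gross pay = $920.52 + $409.12 = $1,329.64
403(b) contribution: $1,329.64 × 0.07 = $93.07
Pension contribution: $1,329.64 × 0.09 = $119.67
Pre-tax total = $93.07 + $119.67 = $212.74
Taxable wages = $1,329.64 − $212.74 = $1,116.90
Federal withholding: $1,116.90 × 0.24 = $268.06
PFL insurance: $1,329.64 × 0.0032 = $4.25
Social Security (OASDI): $1,329.64 × 0.0727 = $96.66
Employee stock purchase plan: $30.28
Legal plan premium: $130.47
Total deductions = $93.07 + $119.67 + $268.06 + $4.25 + $96.66 + $30.28 + $130.47 = $742.46
Net pay = $1,329.64 − $742.46 = $587.18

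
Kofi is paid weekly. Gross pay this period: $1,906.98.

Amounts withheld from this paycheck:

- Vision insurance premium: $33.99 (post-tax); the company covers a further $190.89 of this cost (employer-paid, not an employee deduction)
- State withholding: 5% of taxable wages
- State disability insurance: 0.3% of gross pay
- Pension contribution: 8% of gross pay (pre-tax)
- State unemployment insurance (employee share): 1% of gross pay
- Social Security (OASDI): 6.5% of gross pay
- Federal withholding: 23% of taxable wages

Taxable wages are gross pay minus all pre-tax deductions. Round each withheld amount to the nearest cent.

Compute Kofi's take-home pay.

Pension contribution: $1,906.98 × 0.08 = $152.56
Taxable wages = $1,906.98 − $152.56 = $1,754.42
State withholding: $1,754.42 × 0.05 = $87.72
Federal withholding: $1,754.42 × 0.23 = $403.52
State disability insurance: $1,906.98 × 0.003 = $5.72
State unemployment insurance (employee share): $1,906.98 × 0.01 = $19.07
Social Security (OASDI): $1,906.98 × 0.065 = $123.95
Vision insurance premium: $33.99
(Employer's $190.89 toward vision insurance premium is not withheld from the employee.)
Total deductions = $152.56 + $87.72 + $403.52 + $5.72 + $19.07 + $123.95 + $33.99 = $826.53
Net pay = $1,906.98 − $826.53 = $1,080.45

$1,080.45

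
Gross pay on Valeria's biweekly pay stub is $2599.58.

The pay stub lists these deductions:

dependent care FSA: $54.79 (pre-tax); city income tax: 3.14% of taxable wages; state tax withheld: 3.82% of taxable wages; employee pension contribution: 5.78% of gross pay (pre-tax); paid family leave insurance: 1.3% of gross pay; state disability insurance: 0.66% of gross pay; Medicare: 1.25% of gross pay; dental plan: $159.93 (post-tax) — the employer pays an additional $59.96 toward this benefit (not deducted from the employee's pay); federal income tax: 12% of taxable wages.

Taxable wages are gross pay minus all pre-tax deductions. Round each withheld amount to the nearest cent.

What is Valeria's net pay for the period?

$1697.16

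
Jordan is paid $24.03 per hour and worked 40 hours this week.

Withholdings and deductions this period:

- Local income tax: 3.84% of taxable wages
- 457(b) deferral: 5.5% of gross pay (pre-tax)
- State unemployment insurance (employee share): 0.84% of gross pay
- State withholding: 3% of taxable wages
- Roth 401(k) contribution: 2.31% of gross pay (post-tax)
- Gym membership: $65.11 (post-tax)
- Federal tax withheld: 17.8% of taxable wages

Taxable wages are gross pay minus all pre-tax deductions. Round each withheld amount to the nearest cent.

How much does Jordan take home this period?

$589.14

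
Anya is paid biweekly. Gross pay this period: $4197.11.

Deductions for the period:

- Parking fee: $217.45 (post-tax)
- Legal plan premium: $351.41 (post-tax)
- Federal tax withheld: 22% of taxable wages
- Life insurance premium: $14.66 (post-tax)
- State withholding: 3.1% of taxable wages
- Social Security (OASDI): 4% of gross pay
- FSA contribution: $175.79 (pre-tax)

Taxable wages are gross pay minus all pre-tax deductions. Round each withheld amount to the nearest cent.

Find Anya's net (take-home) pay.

FSA contribution: $175.79
Taxable wages = $4197.11 − $175.79 = $4021.32
Federal tax withheld: $4021.32 × 0.22 = $884.69
State withholding: $4021.32 × 0.031 = $124.66
Social Security (OASDI): $4197.11 × 0.04 = $167.88
Parking fee: $217.45
Life insurance premium: $14.66
Legal plan premium: $351.41
Total deductions = $175.79 + $884.69 + $124.66 + $167.88 + $217.45 + $14.66 + $351.41 = $1936.54
Net pay = $4197.11 − $1936.54 = $2260.57

$2260.57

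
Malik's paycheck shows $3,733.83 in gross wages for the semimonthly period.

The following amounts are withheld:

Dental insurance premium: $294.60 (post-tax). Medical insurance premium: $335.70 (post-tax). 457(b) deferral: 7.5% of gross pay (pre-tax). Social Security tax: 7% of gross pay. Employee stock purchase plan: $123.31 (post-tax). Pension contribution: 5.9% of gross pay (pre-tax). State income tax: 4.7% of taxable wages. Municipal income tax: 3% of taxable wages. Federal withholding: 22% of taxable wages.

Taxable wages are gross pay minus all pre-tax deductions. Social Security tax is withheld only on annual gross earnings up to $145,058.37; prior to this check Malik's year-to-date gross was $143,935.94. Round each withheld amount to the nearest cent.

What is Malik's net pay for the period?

$1,440.97

Pension contribution: $3,733.83 × 0.059 = $220.30
457(b) deferral: $3,733.83 × 0.075 = $280.04
Pre-tax total = $220.30 + $280.04 = $500.34
Taxable wages = $3,733.83 − $500.34 = $3,233.49
Federal withholding: $3,233.49 × 0.22 = $711.37
State income tax: $3,233.49 × 0.047 = $151.97
Municipal income tax: $3,233.49 × 0.03 = $97.00
Social Security tax: only $145,058.37 − $143,935.94 = $1,122.43 of this check is subject → $1,122.43 × 0.07 = $78.57
Employee stock purchase plan: $123.31
Medical insurance premium: $335.70
Dental insurance premium: $294.60
Total deductions = $220.30 + $280.04 + $711.37 + $151.97 + $97.00 + $78.57 + $123.31 + $335.70 + $294.60 = $2,292.86
Net pay = $3,733.83 − $2,292.86 = $1,440.97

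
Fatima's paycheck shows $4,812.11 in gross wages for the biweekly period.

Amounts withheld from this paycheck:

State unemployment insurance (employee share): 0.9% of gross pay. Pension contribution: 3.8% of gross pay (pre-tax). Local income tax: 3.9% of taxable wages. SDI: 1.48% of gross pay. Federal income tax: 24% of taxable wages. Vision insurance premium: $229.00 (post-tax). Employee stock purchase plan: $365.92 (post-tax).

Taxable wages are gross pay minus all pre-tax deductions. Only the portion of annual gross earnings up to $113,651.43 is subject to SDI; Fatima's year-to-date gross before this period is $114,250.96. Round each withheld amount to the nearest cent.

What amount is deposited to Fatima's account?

Pension contribution: $4,812.11 × 0.038 = $182.86
Taxable wages = $4,812.11 − $182.86 = $4,629.25
Local income tax: $4,629.25 × 0.039 = $180.54
Federal income tax: $4,629.25 × 0.24 = $1,111.02
SDI: annual cap $113,651.43 already reached (YTD $114,250.96), so $0.00
State unemployment insurance (employee share): $4,812.11 × 0.009 = $43.31
Employee stock purchase plan: $365.92
Vision insurance premium: $229.00
Total deductions = $182.86 + $180.54 + $1,111.02 + $0.00 + $43.31 + $365.92 + $229.00 = $2,112.65
Net pay = $4,812.11 − $2,112.65 = $2,699.46

$2,699.46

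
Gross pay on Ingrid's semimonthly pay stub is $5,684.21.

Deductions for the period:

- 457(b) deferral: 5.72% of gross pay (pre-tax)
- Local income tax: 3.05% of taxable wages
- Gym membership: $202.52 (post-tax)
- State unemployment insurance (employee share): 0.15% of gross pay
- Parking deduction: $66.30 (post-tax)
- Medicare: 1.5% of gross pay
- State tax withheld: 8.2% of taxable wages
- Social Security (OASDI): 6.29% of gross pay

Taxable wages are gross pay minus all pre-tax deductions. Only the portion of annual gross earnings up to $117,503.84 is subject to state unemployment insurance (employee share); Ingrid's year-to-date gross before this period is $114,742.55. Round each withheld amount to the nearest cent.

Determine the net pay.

457(b) deferral: $5,684.21 × 0.0572 = $325.14
Taxable wages = $5,684.21 − $325.14 = $5,359.07
Local income tax: $5,359.07 × 0.0305 = $163.45
State tax withheld: $5,359.07 × 0.082 = $439.44
Social Security (OASDI): $5,684.21 × 0.0629 = $357.54
Medicare: $5,684.21 × 0.015 = $85.26
State unemployment insurance (employee share): only $117,503.84 − $114,742.55 = $2,761.29 of this check is subject → $2,761.29 × 0.0015 = $4.14
Gym membership: $202.52
Parking deduction: $66.30
Total deductions = $325.14 + $163.45 + $439.44 + $357.54 + $85.26 + $4.14 + $202.52 + $66.30 = $1,643.79
Net pay = $5,684.21 − $1,643.79 = $4,040.42

$4,040.42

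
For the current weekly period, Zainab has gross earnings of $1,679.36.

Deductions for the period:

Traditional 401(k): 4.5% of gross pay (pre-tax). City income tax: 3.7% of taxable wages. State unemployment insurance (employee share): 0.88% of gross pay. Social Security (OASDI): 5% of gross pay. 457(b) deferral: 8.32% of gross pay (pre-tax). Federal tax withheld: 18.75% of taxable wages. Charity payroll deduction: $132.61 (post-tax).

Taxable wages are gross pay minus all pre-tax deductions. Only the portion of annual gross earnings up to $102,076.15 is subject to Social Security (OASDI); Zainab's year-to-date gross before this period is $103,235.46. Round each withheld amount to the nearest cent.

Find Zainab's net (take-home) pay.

457(b) deferral: $1,679.36 × 0.0832 = $139.72
Traditional 401(k): $1,679.36 × 0.045 = $75.57
Pre-tax total = $139.72 + $75.57 = $215.29
Taxable wages = $1,679.36 − $215.29 = $1,464.07
City income tax: $1,464.07 × 0.037 = $54.17
Federal tax withheld: $1,464.07 × 0.1875 = $274.51
State unemployment insurance (employee share): $1,679.36 × 0.0088 = $14.78
Social Security (OASDI): annual cap $102,076.15 already reached (YTD $103,235.46), so $0.00
Charity payroll deduction: $132.61
Total deductions = $139.72 + $75.57 + $54.17 + $274.51 + $14.78 + $0.00 + $132.61 = $691.36
Net pay = $1,679.36 − $691.36 = $988.00

$988.00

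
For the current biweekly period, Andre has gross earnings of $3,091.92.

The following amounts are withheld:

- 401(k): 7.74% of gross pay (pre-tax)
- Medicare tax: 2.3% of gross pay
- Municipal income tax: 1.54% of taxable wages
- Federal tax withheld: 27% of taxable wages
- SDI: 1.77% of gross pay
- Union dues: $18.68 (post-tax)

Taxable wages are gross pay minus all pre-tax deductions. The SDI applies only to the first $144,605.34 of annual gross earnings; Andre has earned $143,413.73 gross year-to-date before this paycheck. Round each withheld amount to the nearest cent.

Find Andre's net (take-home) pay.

$1,927.60

401(k): $3,091.92 × 0.0774 = $239.31
Taxable wages = $3,091.92 − $239.31 = $2,852.61
Municipal income tax: $2,852.61 × 0.0154 = $43.93
Federal tax withheld: $2,852.61 × 0.27 = $770.20
Medicare tax: $3,091.92 × 0.023 = $71.11
SDI: only $144,605.34 − $143,413.73 = $1,191.61 of this check is subject → $1,191.61 × 0.0177 = $21.09
Union dues: $18.68
Total deductions = $239.31 + $43.93 + $770.20 + $71.11 + $21.09 + $18.68 = $1,164.32
Net pay = $3,091.92 − $1,164.32 = $1,927.60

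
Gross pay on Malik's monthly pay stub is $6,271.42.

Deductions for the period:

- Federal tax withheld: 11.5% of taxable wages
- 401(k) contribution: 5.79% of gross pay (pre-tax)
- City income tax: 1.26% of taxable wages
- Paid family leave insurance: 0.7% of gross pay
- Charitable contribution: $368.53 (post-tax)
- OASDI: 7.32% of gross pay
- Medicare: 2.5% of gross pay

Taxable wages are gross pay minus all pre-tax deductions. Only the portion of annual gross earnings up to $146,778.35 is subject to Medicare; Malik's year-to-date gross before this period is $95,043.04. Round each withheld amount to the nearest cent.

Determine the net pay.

401(k) contribution: $6,271.42 × 0.0579 = $363.12
Taxable wages = $6,271.42 − $363.12 = $5,908.30
City income tax: $5,908.30 × 0.0126 = $74.44
Federal tax withheld: $5,908.30 × 0.115 = $679.45
Paid family leave insurance: $6,271.42 × 0.007 = $43.90
OASDI: $6,271.42 × 0.0732 = $459.07
Medicare: cap not yet reached, full $6,271.42 is subject → $6,271.42 × 0.025 = $156.79
Charitable contribution: $368.53
Total deductions = $363.12 + $74.44 + $679.45 + $43.90 + $459.07 + $156.79 + $368.53 = $2,145.30
Net pay = $6,271.42 − $2,145.30 = $4,126.12

$4,126.12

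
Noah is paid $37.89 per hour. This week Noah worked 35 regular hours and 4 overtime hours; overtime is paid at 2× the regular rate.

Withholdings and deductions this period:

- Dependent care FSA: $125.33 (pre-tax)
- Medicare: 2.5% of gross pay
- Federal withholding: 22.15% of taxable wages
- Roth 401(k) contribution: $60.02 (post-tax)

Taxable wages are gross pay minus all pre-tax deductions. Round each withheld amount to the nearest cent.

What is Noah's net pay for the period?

Regular pay: 35 × $37.89 = $1,326.15
Overtime pay: 4 × $37.89 × 2 = $303.12
Gross pay = $1,326.15 + $303.12 = $1,629.27
Dependent care FSA: $125.33
Taxable wages = $1,629.27 − $125.33 = $1,503.94
Federal withholding: $1,503.94 × 0.2215 = $333.12
Medicare: $1,629.27 × 0.025 = $40.73
Roth 401(k) contribution: $60.02
Total deductions = $125.33 + $333.12 + $40.73 + $60.02 = $559.20
Net pay = $1,629.27 − $559.20 = $1,070.07

$1,070.07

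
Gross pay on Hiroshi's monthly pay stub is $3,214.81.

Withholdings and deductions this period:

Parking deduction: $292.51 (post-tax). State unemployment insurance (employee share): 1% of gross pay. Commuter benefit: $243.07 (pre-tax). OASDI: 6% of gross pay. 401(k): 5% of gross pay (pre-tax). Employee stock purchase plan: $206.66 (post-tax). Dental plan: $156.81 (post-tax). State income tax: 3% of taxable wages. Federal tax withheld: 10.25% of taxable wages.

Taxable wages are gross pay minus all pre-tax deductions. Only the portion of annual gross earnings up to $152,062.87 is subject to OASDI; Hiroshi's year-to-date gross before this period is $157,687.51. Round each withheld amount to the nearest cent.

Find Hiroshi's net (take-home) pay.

401(k): $3,214.81 × 0.05 = $160.74
Commuter benefit: $243.07
Pre-tax total = $160.74 + $243.07 = $403.81
Taxable wages = $3,214.81 − $403.81 = $2,811.00
Federal tax withheld: $2,811.00 × 0.1025 = $288.13
State income tax: $2,811.00 × 0.03 = $84.33
OASDI: annual cap $152,062.87 already reached (YTD $157,687.51), so $0.00
State unemployment insurance (employee share): $3,214.81 × 0.01 = $32.15
Parking deduction: $292.51
Dental plan: $156.81
Employee stock purchase plan: $206.66
Total deductions = $160.74 + $243.07 + $288.13 + $84.33 + $0.00 + $32.15 + $292.51 + $156.81 + $206.66 = $1,464.40
Net pay = $3,214.81 − $1,464.40 = $1,750.41

$1,750.41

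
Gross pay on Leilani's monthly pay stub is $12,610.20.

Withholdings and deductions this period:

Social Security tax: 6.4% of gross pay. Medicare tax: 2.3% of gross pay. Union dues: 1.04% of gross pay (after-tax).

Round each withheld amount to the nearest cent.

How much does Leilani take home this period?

Social Security tax: $12,610.20 × 0.064 = $807.05
Medicare tax: $12,610.20 × 0.023 = $290.03
Union dues: $12,610.20 × 0.0104 = $131.15
Total deductions = $807.05 + $290.03 + $131.15 = $1,228.23
Net pay = $12,610.20 − $1,228.23 = $11,381.97

$11,381.97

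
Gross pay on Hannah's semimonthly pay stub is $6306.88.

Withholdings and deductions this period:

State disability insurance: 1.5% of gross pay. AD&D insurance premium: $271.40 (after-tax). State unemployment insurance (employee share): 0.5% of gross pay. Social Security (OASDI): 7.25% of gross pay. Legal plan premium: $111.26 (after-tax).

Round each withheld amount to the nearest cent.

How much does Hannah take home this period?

$5340.84

State unemployment insurance (employee share): $6306.88 × 0.005 = $31.53
Social Security (OASDI): $6306.88 × 0.0725 = $457.25
State disability insurance: $6306.88 × 0.015 = $94.60
Legal plan premium: $111.26
AD&D insurance premium: $271.40
Total deductions = $31.53 + $457.25 + $94.60 + $111.26 + $271.40 = $966.04
Net pay = $6306.88 − $966.04 = $5340.84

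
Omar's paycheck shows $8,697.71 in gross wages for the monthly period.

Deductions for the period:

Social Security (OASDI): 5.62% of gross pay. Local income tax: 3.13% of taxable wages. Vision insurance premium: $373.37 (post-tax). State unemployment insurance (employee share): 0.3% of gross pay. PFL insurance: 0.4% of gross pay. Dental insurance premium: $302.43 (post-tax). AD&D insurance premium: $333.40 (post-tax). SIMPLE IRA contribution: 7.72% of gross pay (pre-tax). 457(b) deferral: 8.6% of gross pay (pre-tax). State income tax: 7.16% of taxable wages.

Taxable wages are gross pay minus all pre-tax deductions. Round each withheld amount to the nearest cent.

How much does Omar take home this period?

$4,970.43

457(b) deferral: $8,697.71 × 0.086 = $748.00
SIMPLE IRA contribution: $8,697.71 × 0.0772 = $671.46
Pre-tax total = $748.00 + $671.46 = $1,419.46
Taxable wages = $8,697.71 − $1,419.46 = $7,278.25
Local income tax: $7,278.25 × 0.0313 = $227.81
State income tax: $7,278.25 × 0.0716 = $521.12
PFL insurance: $8,697.71 × 0.004 = $34.79
Social Security (OASDI): $8,697.71 × 0.0562 = $488.81
State unemployment insurance (employee share): $8,697.71 × 0.003 = $26.09
AD&D insurance premium: $333.40
Dental insurance premium: $302.43
Vision insurance premium: $373.37
Total deductions = $748.00 + $671.46 + $227.81 + $521.12 + $34.79 + $488.81 + $26.09 + $333.40 + $302.43 + $373.37 = $3,727.28
Net pay = $8,697.71 − $3,727.28 = $4,970.43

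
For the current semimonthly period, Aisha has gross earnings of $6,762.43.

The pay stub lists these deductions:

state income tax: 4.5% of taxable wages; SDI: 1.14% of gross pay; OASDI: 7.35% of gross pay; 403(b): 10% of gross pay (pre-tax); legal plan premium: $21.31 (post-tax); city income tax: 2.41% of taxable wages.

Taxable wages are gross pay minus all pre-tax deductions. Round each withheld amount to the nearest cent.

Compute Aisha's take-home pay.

403(b): $6,762.43 × 0.1 = $676.24
Taxable wages = $6,762.43 − $676.24 = $6,086.19
State income tax: $6,086.19 × 0.045 = $273.88
City income tax: $6,086.19 × 0.0241 = $146.68
OASDI: $6,762.43 × 0.0735 = $497.04
SDI: $6,762.43 × 0.0114 = $77.09
Legal plan premium: $21.31
Total deductions = $676.24 + $273.88 + $146.68 + $497.04 + $77.09 + $21.31 = $1,692.24
Net pay = $6,762.43 − $1,692.24 = $5,070.19

$5,070.19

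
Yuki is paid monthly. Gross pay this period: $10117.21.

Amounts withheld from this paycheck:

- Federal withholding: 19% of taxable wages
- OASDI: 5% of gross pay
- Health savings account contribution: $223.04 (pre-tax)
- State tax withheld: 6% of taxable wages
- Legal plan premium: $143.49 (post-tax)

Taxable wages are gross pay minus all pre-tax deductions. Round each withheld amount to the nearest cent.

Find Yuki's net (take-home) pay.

$6771.28

Health savings account contribution: $223.04
Taxable wages = $10117.21 − $223.04 = $9894.17
Federal withholding: $9894.17 × 0.19 = $1879.89
State tax withheld: $9894.17 × 0.06 = $593.65
OASDI: $10117.21 × 0.05 = $505.86
Legal plan premium: $143.49
Total deductions = $223.04 + $1879.89 + $593.65 + $505.86 + $143.49 = $3345.93
Net pay = $10117.21 − $3345.93 = $6771.28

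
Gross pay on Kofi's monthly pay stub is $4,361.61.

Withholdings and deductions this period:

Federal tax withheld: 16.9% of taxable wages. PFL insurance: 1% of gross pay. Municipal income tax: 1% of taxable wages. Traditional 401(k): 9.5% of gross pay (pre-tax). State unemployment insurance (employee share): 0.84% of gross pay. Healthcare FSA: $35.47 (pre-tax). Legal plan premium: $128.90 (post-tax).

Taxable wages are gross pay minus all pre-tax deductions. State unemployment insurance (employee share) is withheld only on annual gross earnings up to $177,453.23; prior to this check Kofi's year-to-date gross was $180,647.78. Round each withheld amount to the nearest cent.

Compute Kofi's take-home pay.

$3,039.06

Healthcare FSA: $35.47
Traditional 401(k): $4,361.61 × 0.095 = $414.35
Pre-tax total = $35.47 + $414.35 = $449.82
Taxable wages = $4,361.61 − $449.82 = $3,911.79
Municipal income tax: $3,911.79 × 0.01 = $39.12
Federal tax withheld: $3,911.79 × 0.169 = $661.09
State unemployment insurance (employee share): annual cap $177,453.23 already reached (YTD $180,647.78), so $0.00
PFL insurance: $4,361.61 × 0.01 = $43.62
Legal plan premium: $128.90
Total deductions = $35.47 + $414.35 + $39.12 + $661.09 + $0.00 + $43.62 + $128.90 = $1,322.55
Net pay = $4,361.61 − $1,322.55 = $3,039.06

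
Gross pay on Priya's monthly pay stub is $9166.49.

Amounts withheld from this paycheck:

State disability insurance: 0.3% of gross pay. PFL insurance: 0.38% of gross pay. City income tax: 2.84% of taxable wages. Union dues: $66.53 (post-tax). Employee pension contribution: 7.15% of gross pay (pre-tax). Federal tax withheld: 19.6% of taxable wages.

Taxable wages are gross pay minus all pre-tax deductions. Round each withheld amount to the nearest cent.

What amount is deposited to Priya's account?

$6472.35

Employee pension contribution: $9166.49 × 0.0715 = $655.40
Taxable wages = $9166.49 − $655.40 = $8511.09
Federal tax withheld: $8511.09 × 0.196 = $1668.17
City income tax: $8511.09 × 0.0284 = $241.71
PFL insurance: $9166.49 × 0.0038 = $34.83
State disability insurance: $9166.49 × 0.003 = $27.50
Union dues: $66.53
Total deductions = $655.40 + $1668.17 + $241.71 + $34.83 + $27.50 + $66.53 = $2694.14
Net pay = $9166.49 − $2694.14 = $6472.35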